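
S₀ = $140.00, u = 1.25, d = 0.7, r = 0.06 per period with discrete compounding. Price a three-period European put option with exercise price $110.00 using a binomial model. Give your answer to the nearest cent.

$6.92

Risk-neutral probability p = (1 + 0.06 − 0.7)/(1.25 − 0.7) = 0.3600/0.5500 = 0.6545
Terminal stock prices: S_uuu = 273.4, S_uud = 153.1, S_udd = 85.75, S_ddd = 48.02
Terminal payoffs (K − S): max(-163.4, 0) = 0, max(-43.12, 0) = 0, max(24.25, 0) = 24.25, max(61.98, 0) = 61.98
Node uu (S = 218.8): V_uu = 1/1.06·[0.6545·0.0000 + 0.3455·0.0000] = 0.0000
Node ud (S = 122.5): V_ud = 1/1.06·[0.6545·0.0000 + 0.3455·24.2500] = 7.9031
Node dd (S = 68.6): V_dd = 1/1.06·[0.6545·24.2500 + 0.3455·61.9800] = 35.1736
Node u (S = 175): V_u = 1/1.06·[0.6545·0.0000 + 0.3455·7.9031] = 2.5756
Node d (S = 98): V_d = 1/1.06·[0.6545·7.9031 + 0.3455·35.1736] = 16.3432
Node 0 (S = 140): V_0 = 1/1.06·[0.6545·2.5756 + 0.3455·16.3432] = 6.9167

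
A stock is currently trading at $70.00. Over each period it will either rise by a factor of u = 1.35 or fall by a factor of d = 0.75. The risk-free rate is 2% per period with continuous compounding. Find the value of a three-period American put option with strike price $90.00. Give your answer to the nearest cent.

$24.93

Risk-neutral probability p = (e^0.02 − 0.75)/(1.35 − 0.75) = 0.2702/0.6000 = 0.4503
Terminal stock prices: S_uuu = 172.2, S_uud = 95.68, S_udd = 53.16, S_ddd = 29.53
Terminal payoffs (K − S): max(-82.23, 0) = 0, max(-5.681, 0) = 0, max(36.84, 0) = 36.84, max(60.47, 0) = 60.47
Node uu (S = 127.6): continuation = e^(−0.02)·[0.4503·0.0000 + 0.5497·0.0000] = 0.0000; exercise value = 0.0000 ≤ continuation, so V_uu = 0.0000
Node ud (S = 70.88): continuation = e^(−0.02)·[0.4503·0.0000 + 0.5497·36.8438] = 19.8507; exercise value = 19.1250 ≤ continuation, so V_ud = 19.8507
Node dd (S = 39.38): continuation = e^(−0.02)·[0.4503·36.8438 + 0.5497·60.4688] = 48.8429; exercise value = 50.6250 > continuation, so V_dd = 50.6250 (exercise)
Node u (S = 94.5): continuation = e^(−0.02)·[0.4503·0.0000 + 0.5497·19.8507] = 10.6952; exercise value = 0.0000 ≤ continuation, so V_u = 10.6952
Node d (S = 52.5): continuation = e^(−0.02)·[0.4503·19.8507 + 0.5497·50.6250] = 36.0382; exercise value = 37.5000 > continuation, so V_d = 37.5000 (exercise)
Node 0 (S = 70): continuation = e^(−0.02)·[0.4503·10.6952 + 0.5497·37.5000] = 24.9253; exercise value = 20.0000 ≤ continuation, so V_0 = 24.9253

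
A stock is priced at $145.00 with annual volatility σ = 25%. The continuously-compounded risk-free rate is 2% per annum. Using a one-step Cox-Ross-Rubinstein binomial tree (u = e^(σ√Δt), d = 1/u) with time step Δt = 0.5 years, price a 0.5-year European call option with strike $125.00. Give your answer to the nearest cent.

$23.03

CRR parameters: u = e^(σ√Δt) = e^(0.25·√0.5) = 1.1934, d = 1/u = 0.8380
Per-period rate: rΔt = 0.02·0.5 = 0.01, so R = e^0.01 = 1.0101
Risk-neutral probability p = (e^0.01 − 0.8380)/(1.1934 − 0.8380) = 0.1721/0.3554 = 0.4842
Terminal stock prices: S_u = 173, S_d = 121.5
Terminal payoffs (S − K): max(48.04, 0) = 48.04, max(-3.495, 0) = 0
Node 0 (S = 145): V_0 = e^(−0.01)·[0.4842·48.0379 + 0.5158·0.0000] = 23.0285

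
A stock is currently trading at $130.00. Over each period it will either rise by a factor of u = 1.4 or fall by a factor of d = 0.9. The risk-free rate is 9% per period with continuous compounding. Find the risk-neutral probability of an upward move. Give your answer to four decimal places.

p = 0.3883

Risk-neutral probability p = (e^0.09 − 0.9)/(1.4 − 0.9) = 0.1942/0.5000 = 0.3883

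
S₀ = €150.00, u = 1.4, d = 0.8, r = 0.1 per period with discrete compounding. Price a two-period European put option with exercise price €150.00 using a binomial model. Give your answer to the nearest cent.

€11.16

Risk-neutral probability p = (1 + 0.1 − 0.8)/(1.4 − 0.8) = 0.3000/0.6000 = 0.5000
Terminal stock prices: S_uu = 294, S_ud = 168, S_dd = 96
Terminal payoffs (K − S): max(-144, 0) = 0, max(-18, 0) = 0, max(54, 0) = 54
Node u (S = 210): V_u = 1/1.1·[0.5000·0.0000 + 0.5000·0.0000] = 0.0000
Node d (S = 120): V_d = 1/1.1·[0.5000·0.0000 + 0.5000·54.0000] = 24.5455
Node 0 (S = 150): V_0 = 1/1.1·[0.5000·0.0000 + 0.5000·24.5455] = 11.1570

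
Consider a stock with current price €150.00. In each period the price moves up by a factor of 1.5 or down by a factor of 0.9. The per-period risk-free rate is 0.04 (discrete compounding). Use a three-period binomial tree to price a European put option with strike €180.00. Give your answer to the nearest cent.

Risk-neutral probability p = (1 + 0.04 − 0.9)/(1.5 − 0.9) = 0.1400/0.6000 = 0.2333
Terminal stock prices: S_uuu = 506.2, S_uud = 303.8, S_udd = 182.2, S_ddd = 109.4
Terminal payoffs (K − S): max(-326.2, 0) = 0, max(-123.8, 0) = 0, max(-2.25, 0) = 0, max(70.65, 0) = 70.65
Node uu (S = 337.5): V_uu = 1/1.04·[0.2333·0.0000 + 0.7667·0.0000] = 0.0000
Node ud (S = 202.5): V_ud = 1/1.04·[0.2333·0.0000 + 0.7667·0.0000] = 0.0000
Node dd (S = 121.5): V_dd = 1/1.04·[0.2333·0.0000 + 0.7667·70.6500] = 52.0817
Node u (S = 225): V_u = 1/1.04·[0.2333·0.0000 + 0.7667·0.0000] = 0.0000
Node d (S = 135): V_d = 1/1.04·[0.2333·0.0000 + 0.7667·52.0817] = 38.3936
Node 0 (S = 150): V_0 = 1/1.04·[0.2333·0.0000 + 0.7667·38.3936] = 28.3030

€28.30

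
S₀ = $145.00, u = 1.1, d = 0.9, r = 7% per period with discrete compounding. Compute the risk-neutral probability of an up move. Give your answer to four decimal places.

Risk-neutral probability p = (1 + 0.07 − 0.9)/(1.1 − 0.9) = 0.1700/0.2000 = 0.8500

p = 0.8500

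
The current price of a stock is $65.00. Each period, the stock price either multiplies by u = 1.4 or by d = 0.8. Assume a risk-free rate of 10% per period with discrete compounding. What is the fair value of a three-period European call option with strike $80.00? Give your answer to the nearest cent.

$15.41

Risk-neutral probability p = (1 + 0.1 − 0.8)/(1.4 − 0.8) = 0.3000/0.6000 = 0.5000
Terminal stock prices: S_uuu = 178.4, S_uud = 101.9, S_udd = 58.24, S_ddd = 33.28
Terminal payoffs (S − K): max(98.36, 0) = 98.36, max(21.92, 0) = 21.92, max(-21.76, 0) = 0, max(-46.72, 0) = 0
Node uu (S = 127.4): V_uu = 1/1.1·[0.5000·98.3600 + 0.5000·21.9200] = 54.6727
Node ud (S = 72.8): V_ud = 1/1.1·[0.5000·21.9200 + 0.5000·0.0000] = 9.9636
Node dd (S = 41.6): V_dd = 1/1.1·[0.5000·0.0000 + 0.5000·0.0000] = 0.0000
Node u (S = 91): V_u = 1/1.1·[0.5000·54.6727 + 0.5000·9.9636] = 29.3802
Node d (S = 52): V_d = 1/1.1·[0.5000·9.9636 + 0.5000·0.0000] = 4.5289
Node 0 (S = 65): V_0 = 1/1.1·[0.5000·29.3802 + 0.5000·4.5289] = 15.4132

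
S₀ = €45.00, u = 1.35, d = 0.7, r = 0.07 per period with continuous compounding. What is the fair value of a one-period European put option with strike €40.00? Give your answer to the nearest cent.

€3.38

Risk-neutral probability p = (e^0.07 − 0.7)/(1.35 − 0.7) = 0.3725/0.6500 = 0.5731
Terminal stock prices: S_u = 60.75, S_d = 31.5
Terminal payoffs (K − S): max(-20.75, 0) = 0, max(8.5, 0) = 8.5
Node 0 (S = 45): V_0 = e^(−0.07)·[0.5731·0.0000 + 0.4269·8.5000] = 3.3834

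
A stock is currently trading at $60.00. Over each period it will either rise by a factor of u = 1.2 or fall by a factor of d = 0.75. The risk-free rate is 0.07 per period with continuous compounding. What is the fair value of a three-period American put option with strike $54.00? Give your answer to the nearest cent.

$3.01

Risk-neutral probability p = (e^0.07 − 0.75)/(1.2 − 0.75) = 0.3225/0.4500 = 0.7167
Terminal stock prices: S_uuu = 103.7, S_uud = 64.8, S_udd = 40.5, S_ddd = 25.31
Terminal payoffs (K − S): max(-49.68, 0) = 0, max(-10.8, 0) = 0, max(13.5, 0) = 13.5, max(28.69, 0) = 28.69
Node uu (S = 86.4): continuation = e^(−0.07)·[0.7167·0.0000 + 0.2833·0.0000] = 0.0000; exercise value = 0.0000 ≤ continuation, so V_uu = 0.0000
Node ud (S = 54): continuation = e^(−0.07)·[0.7167·0.0000 + 0.2833·13.5000] = 3.5662; exercise value = 0.0000 ≤ continuation, so V_ud = 3.5662
Node dd (S = 33.75): continuation = e^(−0.07)·[0.7167·13.5000 + 0.2833·28.6875] = 16.5993; exercise value = 20.2500 > continuation, so V_dd = 20.2500 (exercise)
Node u (S = 72): continuation = e^(−0.07)·[0.7167·0.0000 + 0.2833·3.5662] = 0.9420; exercise value = 0.0000 ≤ continuation, so V_u = 0.9420
Node d (S = 45): continuation = e^(−0.07)·[0.7167·3.5662 + 0.2833·20.2500] = 7.7323; exercise value = 9.0000 > continuation, so V_d = 9.0000 (exercise)
Node 0 (S = 60): continuation = e^(−0.07)·[0.7167·0.9420 + 0.2833·9.0000] = 3.0070; exercise value = 0.0000 ≤ continuation, so V_0 = 3.0070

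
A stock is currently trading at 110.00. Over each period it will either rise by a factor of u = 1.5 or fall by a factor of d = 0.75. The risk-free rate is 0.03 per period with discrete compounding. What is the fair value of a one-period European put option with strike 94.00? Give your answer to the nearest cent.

7.00

Risk-neutral probability p = (1 + 0.03 − 0.75)/(1.5 − 0.75) = 0.2800/0.7500 = 0.3733
Terminal stock prices: S_u = 165, S_d = 82.5
Terminal payoffs (K − S): max(-71, 0) = 0, max(11.5, 0) = 11.5
Node 0 (S = 110): V_0 = 1/1.03·[0.3733·0.0000 + 0.6267·11.5000] = 6.9968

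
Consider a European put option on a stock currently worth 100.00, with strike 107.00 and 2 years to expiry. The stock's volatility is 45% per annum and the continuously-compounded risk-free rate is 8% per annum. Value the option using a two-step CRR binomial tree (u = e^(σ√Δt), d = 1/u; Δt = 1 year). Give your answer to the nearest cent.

CRR parameters: u = e^(σ√Δt) = e^(0.45·√1) = 1.5683, d = 1/u = 0.6376
Per-period rate: rΔt = 0.08·1 = 0.08, so R = e^0.08 = 1.0833
Risk-neutral probability p = (e^0.08 − 0.6376)/(1.5683 − 0.6376) = 0.4457/0.9307 = 0.4789
Terminal stock prices: S_uu = 246, S_ud = 100, S_dd = 40.66
Terminal payoffs (K − S): max(-139, 0) = 0, max(7, 0) = 7, max(66.34, 0) = 66.34
Node u (S = 156.8): V_u = e^(−0.08)·[0.4789·0.0000 + 0.5211·7.0000] = 3.3676
Node d (S = 63.76): V_d = e^(−0.08)·[0.4789·7.0000 + 0.5211·66.3430] = 35.0106
Node 0 (S = 100): V_0 = e^(−0.08)·[0.4789·3.3676 + 0.5211·35.0106] = 18.3315

18.33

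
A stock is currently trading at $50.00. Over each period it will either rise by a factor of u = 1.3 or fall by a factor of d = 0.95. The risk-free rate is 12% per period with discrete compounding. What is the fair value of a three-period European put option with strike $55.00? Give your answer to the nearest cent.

$1.17

Risk-neutral probability p = (1 + 0.12 − 0.95)/(1.3 − 0.95) = 0.1700/0.3500 = 0.4857
Terminal stock prices: S_uuu = 109.9, S_uud = 80.28, S_udd = 58.66, S_ddd = 42.87
Terminal payoffs (K − S): max(-54.85, 0) = 0, max(-25.28, 0) = 0, max(-3.663, 0) = 0, max(12.13, 0) = 12.13
Node uu (S = 84.5): V_uu = 1/1.12·[0.4857·0.0000 + 0.5143·0.0000] = 0.0000
Node ud (S = 61.75): V_ud = 1/1.12·[0.4857·0.0000 + 0.5143·0.0000] = 0.0000
Node dd (S = 45.12): V_dd = 1/1.12·[0.4857·0.0000 + 0.5143·12.1313] = 5.5705
Node u (S = 65): V_u = 1/1.12·[0.4857·0.0000 + 0.5143·0.0000] = 0.0000
Node d (S = 47.5): V_d = 1/1.12·[0.4857·0.0000 + 0.5143·5.5705] = 2.5579
Node 0 (S = 50): V_0 = 1/1.12·[0.4857·0.0000 + 0.5143·2.5579] = 1.1745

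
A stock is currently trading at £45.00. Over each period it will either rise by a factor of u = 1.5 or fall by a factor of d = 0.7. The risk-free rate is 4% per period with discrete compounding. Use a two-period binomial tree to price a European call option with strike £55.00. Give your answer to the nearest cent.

£7.72

Risk-neutral probability p = (1 + 0.04 − 0.7)/(1.5 − 0.7) = 0.3400/0.8000 = 0.4250
Terminal stock prices: S_uu = 101.2, S_ud = 47.25, S_dd = 22.05
Terminal payoffs (S − K): max(46.25, 0) = 46.25, max(-7.75, 0) = 0, max(-32.95, 0) = 0
Node u (S = 67.5): V_u = 1/1.04·[0.4250·46.2500 + 0.5750·0.0000] = 18.9002
Node d (S = 31.5): V_d = 1/1.04·[0.4250·0.0000 + 0.5750·0.0000] = 0.0000
Node 0 (S = 45): V_0 = 1/1.04·[0.4250·18.9002 + 0.5750·0.0000] = 7.7237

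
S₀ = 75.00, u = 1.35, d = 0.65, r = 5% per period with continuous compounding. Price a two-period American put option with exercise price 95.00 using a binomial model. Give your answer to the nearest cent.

Risk-neutral probability p = (e^0.05 − 0.65)/(1.35 − 0.65) = 0.4013/0.7000 = 0.5732
Terminal stock prices: S_uu = 136.7, S_ud = 65.81, S_dd = 31.69
Terminal payoffs (K − S): max(-41.69, 0) = 0, max(29.19, 0) = 29.19, max(63.31, 0) = 63.31
Node u (S = 101.2): continuation = e^(−0.05)·[0.5732·0.0000 + 0.4268·29.1875] = 11.8484; exercise value = 0.0000 ≤ continuation, so V_u = 11.8484
Node d (S = 48.75): continuation = e^(−0.05)·[0.5732·29.1875 + 0.4268·63.3125] = 41.6168; exercise value = 46.2500 > continuation, so V_d = 46.2500 (exercise)
Node 0 (S = 75): continuation = e^(−0.05)·[0.5732·11.8484 + 0.4268·46.2500] = 25.2356; exercise value = 20.0000 ≤ continuation, so V_0 = 25.2356

25.24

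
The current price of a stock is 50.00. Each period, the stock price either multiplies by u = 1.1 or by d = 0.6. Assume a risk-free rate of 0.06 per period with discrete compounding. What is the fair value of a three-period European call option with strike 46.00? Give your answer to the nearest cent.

Risk-neutral probability p = (1 + 0.06 − 0.6)/(1.1 − 0.6) = 0.4600/0.5000 = 0.9200
Terminal stock prices: S_uuu = 66.55, S_uud = 36.3, S_udd = 19.8, S_ddd = 10.8
Terminal payoffs (S − K): max(20.55, 0) = 20.55, max(-9.7, 0) = 0, max(-26.2, 0) = 0, max(-35.2, 0) = 0
Node uu (S = 60.5): V_uu = 1/1.06·[0.9200·20.5500 + 0.0800·0.0000] = 17.8358
Node ud (S = 33): V_ud = 1/1.06·[0.9200·0.0000 + 0.0800·0.0000] = 0.0000
Node dd (S = 18): V_dd = 1/1.06·[0.9200·0.0000 + 0.0800·0.0000] = 0.0000
Node u (S = 55): V_u = 1/1.06·[0.9200·17.8358 + 0.0800·0.0000] = 15.4802
Node d (S = 30): V_d = 1/1.06·[0.9200·0.0000 + 0.0800·0.0000] = 0.0000
Node 0 (S = 50): V_0 = 1/1.06·[0.9200·15.4802 + 0.0800·0.0000] = 13.4356

13.44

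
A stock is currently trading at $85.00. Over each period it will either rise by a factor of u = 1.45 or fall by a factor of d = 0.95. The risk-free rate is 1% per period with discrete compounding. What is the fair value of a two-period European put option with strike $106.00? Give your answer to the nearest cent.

$22.23

Risk-neutral probability p = (1 + 0.01 − 0.95)/(1.45 − 0.95) = 0.0600/0.5000 = 0.1200
Terminal stock prices: S_uu = 178.7, S_ud = 117.1, S_dd = 76.71
Terminal payoffs (K − S): max(-72.71, 0) = 0, max(-11.09, 0) = 0, max(29.29, 0) = 29.29
Node u (S = 123.2): V_u = 1/1.01·[0.1200·0.0000 + 0.8800·0.0000] = 0.0000
Node d (S = 80.75): V_d = 1/1.01·[0.1200·0.0000 + 0.8800·29.2875] = 25.5178
Node 0 (S = 85): V_0 = 1/1.01·[0.1200·0.0000 + 0.8800·25.5178] = 22.2333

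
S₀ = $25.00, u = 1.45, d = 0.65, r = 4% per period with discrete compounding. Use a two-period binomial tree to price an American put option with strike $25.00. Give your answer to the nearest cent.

Risk-neutral probability p = (1 + 0.04 − 0.65)/(1.45 − 0.65) = 0.3900/0.8000 = 0.4875
Terminal stock prices: S_uu = 52.56, S_ud = 23.56, S_dd = 10.56
Terminal payoffs (K − S): max(-27.56, 0) = 0, max(1.438, 0) = 1.438, max(14.44, 0) = 14.44
Node u (S = 36.25): continuation = 1/1.04·[0.4875·0.0000 + 0.5125·1.4375] = 0.7084; exercise value = 0.0000 ≤ continuation, so V_u = 0.7084
Node d (S = 16.25): continuation = 1/1.04·[0.4875·1.4375 + 0.5125·14.4375] = 7.7885; exercise value = 8.7500 > continuation, so V_d = 8.7500 (exercise)
Node 0 (S = 25): continuation = 1/1.04·[0.4875·0.7084 + 0.5125·8.7500] = 4.6440; exercise value = 0.0000 ≤ continuation, so V_0 = 4.6440

$4.64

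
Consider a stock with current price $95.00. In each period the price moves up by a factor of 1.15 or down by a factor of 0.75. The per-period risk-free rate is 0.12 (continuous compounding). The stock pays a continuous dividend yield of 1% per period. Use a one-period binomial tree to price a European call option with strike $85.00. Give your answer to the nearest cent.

$19.69

Per-period risk-free factor R = e^0.12 = 1.1275; dividend-adjusted growth = e^(0.12−0.01) = 1.1163.
Risk-neutral probability p = (1.1163 − 0.75)/(1.15 − 0.75) = 0.3663/0.4000 = 0.9157
Terminal stock prices: S_u = 109.2, S_d = 71.25
Terminal payoffs (S − K): max(24.25, 0) = 24.25, max(-13.75, 0) = 0
Node 0 (S = 95): V_0 = e^(−0.12)·[0.9157·24.2500 + 0.0843·0.0000] = 19.6946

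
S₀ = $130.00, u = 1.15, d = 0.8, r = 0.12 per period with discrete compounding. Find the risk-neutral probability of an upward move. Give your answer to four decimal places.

p = 0.9143

Risk-neutral probability p = (1 + 0.12 − 0.8)/(1.15 − 0.8) = 0.3200/0.3500 = 0.9143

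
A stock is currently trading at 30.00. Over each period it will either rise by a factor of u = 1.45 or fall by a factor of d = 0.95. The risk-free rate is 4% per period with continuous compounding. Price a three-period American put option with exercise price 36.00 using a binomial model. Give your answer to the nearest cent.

Risk-neutral probability p = (e^0.04 − 0.95)/(1.45 − 0.95) = 0.0908/0.5000 = 0.1816
Terminal stock prices: S_uuu = 91.46, S_uud = 59.92, S_udd = 39.26, S_ddd = 25.72
Terminal payoffs (K − S): max(-55.46, 0) = 0, max(-23.92, 0) = 0, max(-3.259, 0) = 0, max(10.28, 0) = 10.28
Node uu (S = 63.08): continuation = e^(−0.04)·[0.1816·0.0000 + 0.8184·0.0000] = 0.0000; exercise value = 0.0000 ≤ continuation, so V_uu = 0.0000
Node ud (S = 41.32): continuation = e^(−0.04)·[0.1816·0.0000 + 0.8184·0.0000] = 0.0000; exercise value = 0.0000 ≤ continuation, so V_ud = 0.0000
Node dd (S = 27.07): continuation = e^(−0.04)·[0.1816·0.0000 + 0.8184·10.2788] = 8.0821; exercise value = 8.9250 > continuation, so V_dd = 8.9250 (exercise)
Node u (S = 43.5): continuation = e^(−0.04)·[0.1816·0.0000 + 0.8184·0.0000] = 0.0000; exercise value = 0.0000 ≤ continuation, so V_u = 0.0000
Node d (S = 28.5): continuation = e^(−0.04)·[0.1816·0.0000 + 0.8184·8.9250] = 7.0176; exercise value = 7.5000 > continuation, so V_d = 7.5000 (exercise)
Node 0 (S = 30): continuation = e^(−0.04)·[0.1816·0.0000 + 0.8184·7.5000] = 5.8972; exercise value = 6.0000 > continuation, so V_0 = 6.0000 (exercise)

6.00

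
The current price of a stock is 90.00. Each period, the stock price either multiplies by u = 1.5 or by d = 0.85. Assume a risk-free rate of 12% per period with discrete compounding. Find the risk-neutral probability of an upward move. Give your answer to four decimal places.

Risk-neutral probability p = (1 + 0.12 − 0.85)/(1.5 − 0.85) = 0.2700/0.6500 = 0.4154

p = 0.4154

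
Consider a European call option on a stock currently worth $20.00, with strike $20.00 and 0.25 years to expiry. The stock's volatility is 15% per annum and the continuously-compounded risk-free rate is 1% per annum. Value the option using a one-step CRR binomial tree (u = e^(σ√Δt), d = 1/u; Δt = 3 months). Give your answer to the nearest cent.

CRR parameters: u = e^(σ√Δt) = e^(0.15·√0.25) = 1.0779, d = 1/u = 0.9277
Per-period rate: rΔt = 0.01·0.25 = 0.0025, so R = e^0.0025 = 1.0025
Risk-neutral probability p = (e^0.0025 − 0.9277)/(1.0779 − 0.9277) = 0.0748/0.1501 = 0.4979
Terminal stock prices: S_u = 21.56, S_d = 18.55
Terminal payoffs (S − K): max(1.558, 0) = 1.558, max(-1.445, 0) = 0
Node 0 (S = 20): V_0 = e^(−0.0025)·[0.4979·1.5577 + 0.5021·0.0000] = 0.7737

$0.77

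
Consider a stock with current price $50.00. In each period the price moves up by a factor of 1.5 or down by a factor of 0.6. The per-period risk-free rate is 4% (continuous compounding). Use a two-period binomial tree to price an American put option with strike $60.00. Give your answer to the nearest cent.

$18.17

Risk-neutral probability p = (e^0.04 − 0.6)/(1.5 − 0.6) = 0.4408/0.9000 = 0.4898
Terminal stock prices: S_uu = 112.5, S_ud = 45, S_dd = 18
Terminal payoffs (K − S): max(-52.5, 0) = 0, max(15, 0) = 15, max(42, 0) = 42
Node u (S = 75): continuation = e^(−0.04)·[0.4898·0.0000 + 0.5102·15.0000] = 7.3531; exercise value = 0.0000 ≤ continuation, so V_u = 7.3531
Node d (S = 30): continuation = e^(−0.04)·[0.4898·15.0000 + 0.5102·42.0000] = 27.6474; exercise value = 30.0000 > continuation, so V_d = 30.0000 (exercise)
Node 0 (S = 50): continuation = e^(−0.04)·[0.4898·7.3531 + 0.5102·30.0000] = 18.1664; exercise value = 10.0000 ≤ continuation, so V_0 = 18.1664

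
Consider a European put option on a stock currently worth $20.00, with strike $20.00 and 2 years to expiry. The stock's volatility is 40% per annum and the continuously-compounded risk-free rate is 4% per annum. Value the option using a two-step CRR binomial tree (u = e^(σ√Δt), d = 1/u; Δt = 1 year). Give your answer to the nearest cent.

CRR parameters: u = e^(σ√Δt) = e^(0.4·√1) = 1.4918, d = 1/u = 0.6703
Per-period rate: rΔt = 0.04·1 = 0.04, so R = e^0.04 = 1.0408
Risk-neutral probability p = (e^0.04 − 0.6703)/(1.4918 − 0.6703) = 0.3705/0.8215 = 0.4510
Terminal stock prices: S_uu = 44.51, S_ud = 20, S_dd = 8.987
Terminal payoffs (K − S): max(-24.51, 0) = 0, max(0, 0) = 0, max(11.01, 0) = 11.01
Node u (S = 29.84): V_u = e^(−0.04)·[0.4510·0.0000 + 0.5490·0.0000] = 0.0000
Node d (S = 13.41): V_d = e^(−0.04)·[0.4510·0.0000 + 0.5490·11.0134] = 5.8094
Node 0 (S = 20): V_0 = e^(−0.04)·[0.4510·0.0000 + 0.5490·5.8094] = 3.0644

$3.06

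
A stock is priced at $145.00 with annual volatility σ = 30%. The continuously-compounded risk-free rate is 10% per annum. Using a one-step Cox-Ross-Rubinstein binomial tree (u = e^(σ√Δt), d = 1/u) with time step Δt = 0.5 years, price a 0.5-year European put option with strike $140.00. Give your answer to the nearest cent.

$9.35

CRR parameters: u = e^(σ√Δt) = e^(0.3·√0.5) = 1.2363, d = 1/u = 0.8089
Per-period rate: rΔt = 0.1·0.5 = 0.05, so R = e^0.05 = 1.0513
Risk-neutral probability p = (e^0.05 − 0.8089)/(1.2363 − 0.8089) = 0.2424/0.4275 = 0.5671
Terminal stock prices: S_u = 179.3, S_d = 117.3
Terminal payoffs (K − S): max(-39.27, 0) = 0, max(22.72, 0) = 22.72
Node 0 (S = 145): V_0 = e^(−0.05)·[0.5671·0.0000 + 0.4329·22.7156] = 9.3538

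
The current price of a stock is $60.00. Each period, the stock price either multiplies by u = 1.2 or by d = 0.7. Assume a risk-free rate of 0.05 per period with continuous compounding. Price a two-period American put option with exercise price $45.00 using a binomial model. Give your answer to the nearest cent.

$1.25

Risk-neutral probability p = (e^0.05 − 0.7)/(1.2 − 0.7) = 0.3513/0.5000 = 0.7025
Terminal stock prices: S_uu = 86.4, S_ud = 50.4, S_dd = 29.4
Terminal payoffs (K − S): max(-41.4, 0) = 0, max(-5.4, 0) = 0, max(15.6, 0) = 15.6
Node u (S = 72): continuation = e^(−0.05)·[0.7025·0.0000 + 0.2975·0.0000] = 0.0000; exercise value = 0.0000 ≤ continuation, so V_u = 0.0000
Node d (S = 42): continuation = e^(−0.05)·[0.7025·0.0000 + 0.2975·15.6000] = 4.4140; exercise value = 3.0000 ≤ continuation, so V_d = 4.4140
Node 0 (S = 60): continuation = e^(−0.05)·[0.7025·0.0000 + 0.2975·4.4140] = 1.2490; exercise value = 0.0000 ≤ continuation, so V_0 = 1.2490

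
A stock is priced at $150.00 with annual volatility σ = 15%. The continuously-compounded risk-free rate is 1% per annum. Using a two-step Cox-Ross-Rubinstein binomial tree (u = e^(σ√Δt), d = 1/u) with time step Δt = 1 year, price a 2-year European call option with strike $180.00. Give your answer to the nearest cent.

$5.42

CRR parameters: u = e^(σ√Δt) = e^(0.15·√1) = 1.1618, d = 1/u = 0.8607
Per-period rate: rΔt = 0.01·1 = 0.01, so R = e^0.01 = 1.0101
Risk-neutral probability p = (e^0.01 − 0.8607)/(1.1618 − 0.8607) = 0.1493/0.3011 = 0.4959
Terminal stock prices: S_uu = 202.5, S_ud = 150, S_dd = 111.1
Terminal payoffs (S − K): max(22.48, 0) = 22.48, max(-30, 0) = 0, max(-68.88, 0) = 0
Node u (S = 174.3): V_u = e^(−0.01)·[0.4959·22.4788 + 0.5041·0.0000] = 11.0373
Node d (S = 129.1): V_d = e^(−0.01)·[0.4959·0.0000 + 0.5041·0.0000] = 0.0000
Node 0 (S = 150): V_0 = e^(−0.01)·[0.4959·11.0373 + 0.5041·0.0000] = 5.4195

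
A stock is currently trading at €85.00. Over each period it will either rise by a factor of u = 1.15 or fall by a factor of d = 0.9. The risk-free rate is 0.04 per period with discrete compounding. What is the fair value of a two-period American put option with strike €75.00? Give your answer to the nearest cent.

Risk-neutral probability p = (1 + 0.04 − 0.9)/(1.15 − 0.9) = 0.1400/0.2500 = 0.5600
Terminal stock prices: S_uu = 112.4, S_ud = 87.97, S_dd = 68.85
Terminal payoffs (K − S): max(-37.41, 0) = 0, max(-12.97, 0) = 0, max(6.15, 0) = 6.15
Node u (S = 97.75): continuation = 1/1.04·[0.5600·0.0000 + 0.4400·0.0000] = 0.0000; exercise value = 0.0000 ≤ continuation, so V_u = 0.0000
Node d (S = 76.5): continuation = 1/1.04·[0.5600·0.0000 + 0.4400·6.1500] = 2.6019; exercise value = 0.0000 ≤ continuation, so V_d = 2.6019
Node 0 (S = 85): continuation = 1/1.04·[0.5600·0.0000 + 0.4400·2.6019] = 1.1008; exercise value = 0.0000 ≤ continuation, so V_0 = 1.1008

€1.10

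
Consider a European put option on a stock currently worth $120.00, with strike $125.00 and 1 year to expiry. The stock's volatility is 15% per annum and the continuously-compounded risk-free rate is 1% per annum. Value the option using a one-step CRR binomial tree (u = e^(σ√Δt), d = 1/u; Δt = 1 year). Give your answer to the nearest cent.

CRR parameters: u = e^(σ√Δt) = e^(0.15·√1) = 1.1618, d = 1/u = 0.8607
Per-period rate: rΔt = 0.01·1 = 0.01, so R = e^0.01 = 1.0101
Risk-neutral probability p = (e^0.01 − 0.8607)/(1.1618 − 0.8607) = 0.1493/0.3011 = 0.4959
Terminal stock prices: S_u = 139.4, S_d = 103.3
Terminal payoffs (K − S): max(-14.42, 0) = 0, max(21.72, 0) = 21.72
Node 0 (S = 120): V_0 = e^(−0.01)·[0.4959·0.0000 + 0.5041·21.7150] = 10.8367

$10.84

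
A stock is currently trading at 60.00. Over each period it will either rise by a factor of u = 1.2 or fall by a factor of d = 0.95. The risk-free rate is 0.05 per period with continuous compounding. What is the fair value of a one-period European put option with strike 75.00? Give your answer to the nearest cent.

11.34

Risk-neutral probability p = (e^0.05 − 0.95)/(1.2 − 0.95) = 0.1013/0.2500 = 0.4051
Terminal stock prices: S_u = 72, S_d = 57
Terminal payoffs (K − S): max(3, 0) = 3, max(18, 0) = 18
Node 0 (S = 60): V_0 = e^(−0.05)·[0.4051·3.0000 + 0.5949·18.0000] = 11.3422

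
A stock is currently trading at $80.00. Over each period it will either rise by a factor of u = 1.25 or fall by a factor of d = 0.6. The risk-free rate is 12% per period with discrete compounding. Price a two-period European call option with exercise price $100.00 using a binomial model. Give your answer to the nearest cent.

$12.76

Risk-neutral probability p = (1 + 0.12 − 0.6)/(1.25 − 0.6) = 0.5200/0.6500 = 0.8000
Terminal stock prices: S_uu = 125, S_ud = 60, S_dd = 28.8
Terminal payoffs (S − K): max(25, 0) = 25, max(-40, 0) = 0, max(-71.2, 0) = 0
Node u (S = 100): V_u = 1/1.12·[0.8000·25.0000 + 0.2000·0.0000] = 17.8571
Node d (S = 48): V_d = 1/1.12·[0.8000·0.0000 + 0.2000·0.0000] = 0.0000
Node 0 (S = 80): V_0 = 1/1.12·[0.8000·17.8571 + 0.2000·0.0000] = 12.7551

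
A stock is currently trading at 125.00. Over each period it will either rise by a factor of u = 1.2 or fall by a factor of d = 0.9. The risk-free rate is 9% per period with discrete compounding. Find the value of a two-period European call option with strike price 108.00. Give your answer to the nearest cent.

Risk-neutral probability p = (1 + 0.09 − 0.9)/(1.2 − 0.9) = 0.1900/0.3000 = 0.6333
Terminal stock prices: S_uu = 180, S_ud = 135, S_dd = 101.2
Terminal payoffs (S − K): max(72, 0) = 72, max(27, 0) = 27, max(-6.75, 0) = 0
Node u (S = 150): V_u = 1/1.09·[0.6333·72.0000 + 0.3667·27.0000] = 50.9174
Node d (S = 112.5): V_d = 1/1.09·[0.6333·27.0000 + 0.3667·0.0000] = 15.6881
Node 0 (S = 125): V_0 = 1/1.09·[0.6333·50.9174 + 0.3667·15.6881] = 34.8624

34.86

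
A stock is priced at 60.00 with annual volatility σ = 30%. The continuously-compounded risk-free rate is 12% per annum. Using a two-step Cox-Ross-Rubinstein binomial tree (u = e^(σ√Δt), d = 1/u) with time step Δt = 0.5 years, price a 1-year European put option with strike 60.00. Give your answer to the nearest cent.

CRR parameters: u = e^(σ√Δt) = e^(0.3·√0.5) = 1.2363, d = 1/u = 0.8089
Per-period rate: rΔt = 0.12·0.5 = 0.06, so R = e^0.06 = 1.0618
Risk-neutral probability p = (e^0.06 − 0.8089)/(1.2363 − 0.8089) = 0.2530/0.4275 = 0.5918
Terminal stock prices: S_uu = 91.71, S_ud = 60, S_dd = 39.26
Terminal payoffs (K − S): max(-31.71, 0) = 0, max(0, 0) = 0, max(20.74, 0) = 20.74
Node u (S = 74.18): V_u = e^(−0.06)·[0.5918·0.0000 + 0.4082·0.0000] = 0.0000
Node d (S = 48.53): V_d = e^(−0.06)·[0.5918·0.0000 + 0.4082·20.7449] = 7.9744
Node 0 (S = 60): V_0 = e^(−0.06)·[0.5918·0.0000 + 0.4082·7.9744] = 3.0654

3.07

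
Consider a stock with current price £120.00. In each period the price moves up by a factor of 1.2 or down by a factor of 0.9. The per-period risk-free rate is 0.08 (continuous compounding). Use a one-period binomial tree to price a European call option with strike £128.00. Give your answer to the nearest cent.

Risk-neutral probability p = (e^0.08 − 0.9)/(1.2 − 0.9) = 0.1833/0.3000 = 0.6110
Terminal stock prices: S_u = 144, S_d = 108
Terminal payoffs (S − K): max(16, 0) = 16, max(-20, 0) = 0
Node 0 (S = 120): V_0 = e^(−0.08)·[0.6110·16.0000 + 0.3890·0.0000] = 9.0237

£9.02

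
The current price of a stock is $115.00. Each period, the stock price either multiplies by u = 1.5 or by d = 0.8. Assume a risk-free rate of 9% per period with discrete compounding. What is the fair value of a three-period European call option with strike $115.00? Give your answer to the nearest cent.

$36.42

Risk-neutral probability p = (1 + 0.09 − 0.8)/(1.5 − 0.8) = 0.2900/0.7000 = 0.4143
Terminal stock prices: S_uuu = 388.1, S_uud = 207, S_udd = 110.4, S_ddd = 58.88
Terminal payoffs (S − K): max(273.1, 0) = 273.1, max(92, 0) = 92, max(-4.6, 0) = 0, max(-56.12, 0) = 0
Node uu (S = 258.8): V_uu = 1/1.09·[0.4143·273.1250 + 0.5857·92.0000] = 153.2454
Node ud (S = 138): V_ud = 1/1.09·[0.4143·92.0000 + 0.5857·0.0000] = 34.9672
Node dd (S = 73.6): V_dd = 1/1.09·[0.4143·0.0000 + 0.5857·0.0000] = 0.0000
Node u (S = 172.5): V_u = 1/1.09·[0.4143·153.2454 + 0.5857·34.9672] = 77.0350
Node d (S = 92): V_d = 1/1.09·[0.4143·34.9672 + 0.5857·0.0000] = 13.2903
Node 0 (S = 115): V_0 = 1/1.09·[0.4143·77.0350 + 0.5857·13.2903] = 36.4209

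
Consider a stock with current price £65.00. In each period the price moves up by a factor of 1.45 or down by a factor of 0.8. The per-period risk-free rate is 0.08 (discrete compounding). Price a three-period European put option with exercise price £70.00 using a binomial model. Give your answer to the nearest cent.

£8.59

Risk-neutral probability p = (1 + 0.08 − 0.8)/(1.45 − 0.8) = 0.2800/0.6500 = 0.4308
Terminal stock prices: S_uuu = 198.2, S_uud = 109.3, S_udd = 60.32, S_ddd = 33.28
Terminal payoffs (K − S): max(-128.2, 0) = 0, max(-39.33, 0) = 0, max(9.68, 0) = 9.68, max(36.72, 0) = 36.72
Node uu (S = 136.7): V_uu = 1/1.08·[0.4308·0.0000 + 0.5692·0.0000] = 0.0000
Node ud (S = 75.4): V_ud = 1/1.08·[0.4308·0.0000 + 0.5692·9.6800] = 5.1020
Node dd (S = 41.6): V_dd = 1/1.08·[0.4308·9.6800 + 0.5692·36.7200] = 23.2148
Node u (S = 94.25): V_u = 1/1.08·[0.4308·0.0000 + 0.5692·5.1020] = 2.6891
Node d (S = 52): V_d = 1/1.08·[0.4308·5.1020 + 0.5692·23.2148] = 14.2707
Node 0 (S = 65): V_0 = 1/1.08·[0.4308·2.6891 + 0.5692·14.2707] = 8.5942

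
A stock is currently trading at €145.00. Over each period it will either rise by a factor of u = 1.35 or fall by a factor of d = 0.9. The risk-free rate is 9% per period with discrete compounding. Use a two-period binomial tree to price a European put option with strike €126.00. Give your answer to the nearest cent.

€2.40

Risk-neutral probability p = (1 + 0.09 − 0.9)/(1.35 − 0.9) = 0.1900/0.4500 = 0.4222
Terminal stock prices: S_uu = 264.3, S_ud = 176.2, S_dd = 117.5
Terminal payoffs (K − S): max(-138.3, 0) = 0, max(-50.18, 0) = 0, max(8.55, 0) = 8.55
Node u (S = 195.8): V_u = 1/1.09·[0.4222·0.0000 + 0.5778·0.0000] = 0.0000
Node d (S = 130.5): V_d = 1/1.09·[0.4222·0.0000 + 0.5778·8.5500] = 4.5321
Node 0 (S = 145): V_0 = 1/1.09·[0.4222·0.0000 + 0.5778·4.5321] = 2.4023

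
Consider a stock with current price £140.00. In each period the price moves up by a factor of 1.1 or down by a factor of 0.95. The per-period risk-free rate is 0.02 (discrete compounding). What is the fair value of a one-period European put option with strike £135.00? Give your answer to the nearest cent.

£1.05

Risk-neutral probability p = (1 + 0.02 − 0.95)/(1.1 − 0.95) = 0.0700/0.1500 = 0.4667
Terminal stock prices: S_u = 154, S_d = 133
Terminal payoffs (K − S): max(-19, 0) = 0, max(2, 0) = 2
Node 0 (S = 140): V_0 = 1/1.02·[0.4667·0.0000 + 0.5333·2.0000] = 1.0458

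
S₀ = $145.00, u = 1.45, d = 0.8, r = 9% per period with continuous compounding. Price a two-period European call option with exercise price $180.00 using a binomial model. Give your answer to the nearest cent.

$21.36

Risk-neutral probability p = (e^0.09 − 0.8)/(1.45 − 0.8) = 0.2942/0.6500 = 0.4526
Terminal stock prices: S_uu = 304.9, S_ud = 168.2, S_dd = 92.8
Terminal payoffs (S − K): max(124.9, 0) = 124.9, max(-11.8, 0) = 0, max(-87.2, 0) = 0
Node u (S = 210.2): V_u = e^(−0.09)·[0.4526·124.8625 + 0.5474·0.0000] = 51.6460
Node d (S = 116): V_d = e^(−0.09)·[0.4526·0.0000 + 0.5474·0.0000] = 0.0000
Node 0 (S = 145): V_0 = e^(−0.09)·[0.4526·51.6460 + 0.5474·0.0000] = 21.3620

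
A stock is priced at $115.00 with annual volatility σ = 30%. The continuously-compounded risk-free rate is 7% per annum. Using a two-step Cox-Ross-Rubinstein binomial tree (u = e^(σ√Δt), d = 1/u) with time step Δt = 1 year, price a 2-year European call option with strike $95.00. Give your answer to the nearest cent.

$38.16

CRR parameters: u = e^(σ√Δt) = e^(0.3·√1) = 1.3499, d = 1/u = 0.7408
Per-period rate: rΔt = 0.07·1 = 0.07, so R = e^0.07 = 1.0725
Risk-neutral probability p = (e^0.07 − 0.7408)/(1.3499 − 0.7408) = 0.3317/0.6090 = 0.5446
Terminal stock prices: S_uu = 209.5, S_ud = 115, S_dd = 63.11
Terminal payoffs (S − K): max(114.5, 0) = 114.5, max(20, 0) = 20, max(-31.89, 0) = 0
Node u (S = 155.2): V_u = e^(−0.07)·[0.5446·114.5437 + 0.4554·20.0000] = 66.6563
Node d (S = 85.19): V_d = e^(−0.07)·[0.5446·20.0000 + 0.4554·0.0000] = 10.1558
Node 0 (S = 115): V_0 = e^(−0.07)·[0.5446·66.6563 + 0.4554·10.1558] = 38.1597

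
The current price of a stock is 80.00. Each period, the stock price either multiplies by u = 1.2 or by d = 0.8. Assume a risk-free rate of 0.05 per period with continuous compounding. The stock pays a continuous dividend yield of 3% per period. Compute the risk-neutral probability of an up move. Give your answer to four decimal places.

p = 0.5505

Per-period risk-free factor R = e^0.05 = 1.0513; dividend-adjusted growth = e^(0.05−0.03) = 1.0202.
Risk-neutral probability p = (1.0202 − 0.8)/(1.2 − 0.8) = 0.2202/0.4000 = 0.5505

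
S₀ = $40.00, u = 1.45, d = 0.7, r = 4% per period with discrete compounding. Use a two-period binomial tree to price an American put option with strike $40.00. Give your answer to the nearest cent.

Risk-neutral probability p = (1 + 0.04 − 0.7)/(1.45 − 0.7) = 0.3400/0.7500 = 0.4533
Terminal stock prices: S_uu = 84.1, S_ud = 40.6, S_dd = 19.6
Terminal payoffs (K − S): max(-44.1, 0) = 0, max(-0.6, 0) = 0, max(20.4, 0) = 20.4
Node u (S = 58): continuation = 1/1.04·[0.4533·0.0000 + 0.5467·0.0000] = 0.0000; exercise value = 0.0000 ≤ continuation, so V_u = 0.0000
Node d (S = 28): continuation = 1/1.04·[0.4533·0.0000 + 0.5467·20.4000] = 10.7231; exercise value = 12.0000 > continuation, so V_d = 12.0000 (exercise)
Node 0 (S = 40): continuation = 1/1.04·[0.4533·0.0000 + 0.5467·12.0000] = 6.3077; exercise value = 0.0000 ≤ continuation, so V_0 = 6.3077

$6.31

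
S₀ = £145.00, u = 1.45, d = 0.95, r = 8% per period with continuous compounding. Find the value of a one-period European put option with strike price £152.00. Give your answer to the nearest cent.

Risk-neutral probability p = (e^0.08 − 0.95)/(1.45 − 0.95) = 0.1333/0.5000 = 0.2666
Terminal stock prices: S_u = 210.2, S_d = 137.8
Terminal payoffs (K − S): max(-58.25, 0) = 0, max(14.25, 0) = 14.25
Node 0 (S = 145): V_0 = e^(−0.08)·[0.2666·0.0000 + 0.7334·14.2500] = 9.6478

£9.65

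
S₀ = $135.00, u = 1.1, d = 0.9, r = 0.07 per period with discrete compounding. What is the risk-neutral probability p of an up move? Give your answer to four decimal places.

p = 0.8500

Risk-neutral probability p = (1 + 0.07 − 0.9)/(1.1 − 0.9) = 0.1700/0.2000 = 0.8500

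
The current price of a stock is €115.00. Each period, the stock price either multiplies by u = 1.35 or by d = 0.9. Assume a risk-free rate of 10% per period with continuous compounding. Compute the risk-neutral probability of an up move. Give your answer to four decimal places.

p = 0.4559

Risk-neutral probability p = (e^0.1 − 0.9)/(1.35 − 0.9) = 0.2052/0.4500 = 0.4559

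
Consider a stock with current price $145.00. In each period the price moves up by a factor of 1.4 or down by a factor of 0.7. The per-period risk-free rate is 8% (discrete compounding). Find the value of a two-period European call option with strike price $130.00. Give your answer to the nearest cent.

Risk-neutral probability p = (1 + 0.08 − 0.7)/(1.4 − 0.7) = 0.3800/0.7000 = 0.5429
Terminal stock prices: S_uu = 284.2, S_ud = 142.1, S_dd = 71.05
Terminal payoffs (S − K): max(154.2, 0) = 154.2, max(12.1, 0) = 12.1, max(-58.95, 0) = 0
Node u (S = 203): V_u = 1/1.08·[0.5429·154.2000 + 0.4571·12.1000] = 82.6296
Node d (S = 101.5): V_d = 1/1.08·[0.5429·12.1000 + 0.4571·0.0000] = 6.0820
Node 0 (S = 145): V_0 = 1/1.08·[0.5429·82.6296 + 0.4571·6.0820] = 44.1078

$44.11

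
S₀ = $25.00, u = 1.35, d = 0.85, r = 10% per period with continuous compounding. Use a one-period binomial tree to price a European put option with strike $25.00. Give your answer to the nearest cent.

Risk-neutral probability p = (e^0.1 − 0.85)/(1.35 − 0.85) = 0.2552/0.5000 = 0.5103
Terminal stock prices: S_u = 33.75, S_d = 21.25
Terminal payoffs (K − S): max(-8.75, 0) = 0, max(3.75, 0) = 3.75
Node 0 (S = 25): V_0 = e^(−0.1)·[0.5103·0.0000 + 0.4897·3.7500] = 1.6615

$1.66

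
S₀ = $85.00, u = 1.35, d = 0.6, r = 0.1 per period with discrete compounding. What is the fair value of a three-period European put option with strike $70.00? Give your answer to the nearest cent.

$6.23

Risk-neutral probability p = (1 + 0.1 − 0.6)/(1.35 − 0.6) = 0.5000/0.7500 = 0.6667
Terminal stock prices: S_uuu = 209.1, S_uud = 92.95, S_udd = 41.31, S_ddd = 18.36
Terminal payoffs (K − S): max(-139.1, 0) = 0, max(-22.95, 0) = 0, max(28.69, 0) = 28.69, max(51.64, 0) = 51.64
Node uu (S = 154.9): V_uu = 1/1.1·[0.6667·0.0000 + 0.3333·0.0000] = 0.0000
Node ud (S = 68.85): V_ud = 1/1.1·[0.6667·0.0000 + 0.3333·28.6900] = 8.6939
Node dd (S = 30.6): V_dd = 1/1.1·[0.6667·28.6900 + 0.3333·51.6400] = 33.0364
Node u (S = 114.8): V_u = 1/1.1·[0.6667·0.0000 + 0.3333·8.6939] = 2.6345
Node d (S = 51): V_d = 1/1.1·[0.6667·8.6939 + 0.3333·33.0364] = 15.2801
Node 0 (S = 85): V_0 = 1/1.1·[0.6667·2.6345 + 0.3333·15.2801] = 6.2270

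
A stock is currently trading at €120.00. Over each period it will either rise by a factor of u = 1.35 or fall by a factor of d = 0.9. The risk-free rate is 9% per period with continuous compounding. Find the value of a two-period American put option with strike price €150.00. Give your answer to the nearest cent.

€30.00

Risk-neutral probability p = (e^0.09 − 0.9)/(1.35 − 0.9) = 0.1942/0.4500 = 0.4315
Terminal stock prices: S_uu = 218.7, S_ud = 145.8, S_dd = 97.2
Terminal payoffs (K − S): max(-68.7, 0) = 0, max(4.2, 0) = 4.2, max(52.8, 0) = 52.8
Node u (S = 162): continuation = e^(−0.09)·[0.4315·0.0000 + 0.5685·4.2000] = 2.1822; exercise value = 0.0000 ≤ continuation, so V_u = 2.1822
Node d (S = 108): continuation = e^(−0.09)·[0.4315·4.2000 + 0.5685·52.8000] = 29.0897; exercise value = 42.0000 > continuation, so V_d = 42.0000 (exercise)
Node 0 (S = 120): continuation = e^(−0.09)·[0.4315·2.1822 + 0.5685·42.0000] = 22.6826; exercise value = 30.0000 > continuation, so V_0 = 30.0000 (exercise)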